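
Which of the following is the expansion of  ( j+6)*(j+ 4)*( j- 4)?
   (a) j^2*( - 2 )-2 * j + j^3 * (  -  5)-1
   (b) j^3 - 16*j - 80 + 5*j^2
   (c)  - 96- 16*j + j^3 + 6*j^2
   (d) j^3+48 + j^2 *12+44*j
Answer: c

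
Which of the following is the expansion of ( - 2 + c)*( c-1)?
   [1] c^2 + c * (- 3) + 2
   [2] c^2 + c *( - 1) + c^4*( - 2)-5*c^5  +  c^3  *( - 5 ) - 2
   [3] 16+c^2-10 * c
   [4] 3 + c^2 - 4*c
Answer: 1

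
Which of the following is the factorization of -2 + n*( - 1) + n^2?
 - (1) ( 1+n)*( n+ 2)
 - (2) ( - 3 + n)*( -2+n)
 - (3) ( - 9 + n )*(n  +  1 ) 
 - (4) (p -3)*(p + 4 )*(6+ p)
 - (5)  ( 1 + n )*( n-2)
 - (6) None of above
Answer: 5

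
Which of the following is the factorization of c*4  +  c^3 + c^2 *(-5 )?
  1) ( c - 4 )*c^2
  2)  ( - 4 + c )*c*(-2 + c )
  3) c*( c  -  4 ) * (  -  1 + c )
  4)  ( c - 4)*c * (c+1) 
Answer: 3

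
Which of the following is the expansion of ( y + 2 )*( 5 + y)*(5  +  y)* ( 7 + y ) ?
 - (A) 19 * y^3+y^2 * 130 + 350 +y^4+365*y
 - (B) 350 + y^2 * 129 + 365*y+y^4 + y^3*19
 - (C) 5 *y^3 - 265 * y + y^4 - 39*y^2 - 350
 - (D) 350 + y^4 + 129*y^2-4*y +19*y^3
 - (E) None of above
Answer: B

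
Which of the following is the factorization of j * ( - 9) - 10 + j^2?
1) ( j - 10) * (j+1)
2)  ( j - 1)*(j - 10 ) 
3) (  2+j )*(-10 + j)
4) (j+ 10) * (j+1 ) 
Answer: 1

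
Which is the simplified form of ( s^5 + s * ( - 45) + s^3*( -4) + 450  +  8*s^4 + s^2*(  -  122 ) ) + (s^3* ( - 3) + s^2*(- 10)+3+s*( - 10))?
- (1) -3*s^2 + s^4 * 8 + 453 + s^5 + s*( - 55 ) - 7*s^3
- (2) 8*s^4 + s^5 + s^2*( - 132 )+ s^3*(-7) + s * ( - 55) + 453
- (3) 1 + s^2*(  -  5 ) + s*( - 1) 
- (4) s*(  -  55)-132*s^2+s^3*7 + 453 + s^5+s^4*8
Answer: 2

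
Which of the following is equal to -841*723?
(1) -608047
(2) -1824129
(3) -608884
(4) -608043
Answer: 4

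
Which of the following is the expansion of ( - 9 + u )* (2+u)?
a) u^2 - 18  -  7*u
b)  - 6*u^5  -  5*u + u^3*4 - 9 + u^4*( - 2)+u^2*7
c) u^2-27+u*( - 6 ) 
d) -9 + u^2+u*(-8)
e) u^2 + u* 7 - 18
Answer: a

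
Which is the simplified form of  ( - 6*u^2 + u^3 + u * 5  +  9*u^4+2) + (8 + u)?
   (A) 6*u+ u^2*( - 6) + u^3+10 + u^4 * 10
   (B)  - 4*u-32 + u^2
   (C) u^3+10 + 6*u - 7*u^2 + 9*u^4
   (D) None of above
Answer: D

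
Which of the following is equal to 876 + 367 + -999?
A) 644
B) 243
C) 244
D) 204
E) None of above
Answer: C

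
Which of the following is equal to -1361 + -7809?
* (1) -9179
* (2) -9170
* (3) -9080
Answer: 2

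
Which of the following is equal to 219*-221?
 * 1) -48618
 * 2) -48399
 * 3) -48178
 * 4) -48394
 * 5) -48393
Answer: 2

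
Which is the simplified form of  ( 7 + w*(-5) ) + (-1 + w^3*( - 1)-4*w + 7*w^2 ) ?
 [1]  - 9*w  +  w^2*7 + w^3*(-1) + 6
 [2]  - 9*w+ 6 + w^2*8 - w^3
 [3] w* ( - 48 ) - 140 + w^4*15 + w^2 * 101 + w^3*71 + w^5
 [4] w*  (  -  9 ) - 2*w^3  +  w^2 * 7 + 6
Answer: 1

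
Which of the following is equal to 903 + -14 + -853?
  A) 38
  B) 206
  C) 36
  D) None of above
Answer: C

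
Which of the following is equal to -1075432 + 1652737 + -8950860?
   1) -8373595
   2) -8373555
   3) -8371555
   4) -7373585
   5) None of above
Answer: 2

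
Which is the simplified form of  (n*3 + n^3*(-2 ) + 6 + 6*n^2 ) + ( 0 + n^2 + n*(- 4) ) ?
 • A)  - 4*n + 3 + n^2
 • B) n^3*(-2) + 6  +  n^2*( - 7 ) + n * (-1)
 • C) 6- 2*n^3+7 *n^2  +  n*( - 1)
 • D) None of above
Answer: C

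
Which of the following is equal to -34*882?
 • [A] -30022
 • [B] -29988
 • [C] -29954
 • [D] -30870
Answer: B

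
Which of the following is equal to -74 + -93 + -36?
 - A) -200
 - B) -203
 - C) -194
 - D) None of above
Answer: B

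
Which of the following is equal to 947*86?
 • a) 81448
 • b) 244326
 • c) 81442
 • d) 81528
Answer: c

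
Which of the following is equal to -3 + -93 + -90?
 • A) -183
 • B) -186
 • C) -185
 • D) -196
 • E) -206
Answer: B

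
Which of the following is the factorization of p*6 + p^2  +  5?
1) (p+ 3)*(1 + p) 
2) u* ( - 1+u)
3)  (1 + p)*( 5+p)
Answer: 3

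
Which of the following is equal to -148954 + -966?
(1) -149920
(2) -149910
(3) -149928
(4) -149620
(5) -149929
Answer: 1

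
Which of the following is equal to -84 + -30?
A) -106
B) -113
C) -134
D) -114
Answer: D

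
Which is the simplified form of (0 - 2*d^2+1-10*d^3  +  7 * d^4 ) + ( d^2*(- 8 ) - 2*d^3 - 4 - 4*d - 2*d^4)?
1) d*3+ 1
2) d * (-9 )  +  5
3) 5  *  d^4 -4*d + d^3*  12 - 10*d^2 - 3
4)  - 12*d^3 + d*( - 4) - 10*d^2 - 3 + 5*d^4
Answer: 4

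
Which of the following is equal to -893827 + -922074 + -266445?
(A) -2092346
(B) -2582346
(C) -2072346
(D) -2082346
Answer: D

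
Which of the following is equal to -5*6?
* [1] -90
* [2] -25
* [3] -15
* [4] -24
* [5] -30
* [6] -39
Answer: 5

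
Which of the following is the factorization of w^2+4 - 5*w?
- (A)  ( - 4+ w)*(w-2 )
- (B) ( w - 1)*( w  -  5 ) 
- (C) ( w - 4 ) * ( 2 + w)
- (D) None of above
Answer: D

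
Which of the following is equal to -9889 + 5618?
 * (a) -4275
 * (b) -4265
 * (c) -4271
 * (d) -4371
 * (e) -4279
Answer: c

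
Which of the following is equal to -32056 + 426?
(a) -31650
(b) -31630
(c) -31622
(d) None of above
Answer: b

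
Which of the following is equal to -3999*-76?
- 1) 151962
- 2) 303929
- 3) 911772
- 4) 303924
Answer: 4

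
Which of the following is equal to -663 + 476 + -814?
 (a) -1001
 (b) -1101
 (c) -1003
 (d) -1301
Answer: a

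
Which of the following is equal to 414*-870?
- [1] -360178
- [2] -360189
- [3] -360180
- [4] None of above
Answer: 3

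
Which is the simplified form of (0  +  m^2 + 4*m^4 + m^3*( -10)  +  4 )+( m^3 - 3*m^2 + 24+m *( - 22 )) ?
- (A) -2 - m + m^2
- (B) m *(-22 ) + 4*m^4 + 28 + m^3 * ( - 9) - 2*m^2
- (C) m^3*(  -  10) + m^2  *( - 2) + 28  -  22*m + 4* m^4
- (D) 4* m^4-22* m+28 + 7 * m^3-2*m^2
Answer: B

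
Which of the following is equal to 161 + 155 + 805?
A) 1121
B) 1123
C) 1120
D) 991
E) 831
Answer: A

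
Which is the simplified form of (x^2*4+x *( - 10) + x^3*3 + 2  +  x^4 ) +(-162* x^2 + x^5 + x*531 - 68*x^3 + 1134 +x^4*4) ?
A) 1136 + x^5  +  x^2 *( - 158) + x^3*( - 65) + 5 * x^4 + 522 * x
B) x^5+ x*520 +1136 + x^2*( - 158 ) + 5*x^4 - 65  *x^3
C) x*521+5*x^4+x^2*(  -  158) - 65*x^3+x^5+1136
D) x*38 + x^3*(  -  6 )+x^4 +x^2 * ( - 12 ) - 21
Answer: C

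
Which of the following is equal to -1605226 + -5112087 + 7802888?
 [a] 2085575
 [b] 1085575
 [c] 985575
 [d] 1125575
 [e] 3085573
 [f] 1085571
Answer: b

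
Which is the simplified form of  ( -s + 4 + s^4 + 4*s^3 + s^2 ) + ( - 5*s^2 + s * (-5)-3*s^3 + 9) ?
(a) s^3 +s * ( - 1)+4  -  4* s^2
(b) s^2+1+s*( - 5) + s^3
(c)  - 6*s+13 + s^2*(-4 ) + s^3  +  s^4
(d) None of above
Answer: c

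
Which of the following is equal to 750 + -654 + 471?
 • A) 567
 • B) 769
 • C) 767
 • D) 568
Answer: A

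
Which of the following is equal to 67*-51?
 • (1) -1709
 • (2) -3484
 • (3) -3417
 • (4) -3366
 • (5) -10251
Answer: 3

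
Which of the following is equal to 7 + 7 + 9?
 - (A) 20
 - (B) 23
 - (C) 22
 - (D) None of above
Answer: B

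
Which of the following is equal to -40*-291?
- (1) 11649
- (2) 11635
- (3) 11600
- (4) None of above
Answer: 4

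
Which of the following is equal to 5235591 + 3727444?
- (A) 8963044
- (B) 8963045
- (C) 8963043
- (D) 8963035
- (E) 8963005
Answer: D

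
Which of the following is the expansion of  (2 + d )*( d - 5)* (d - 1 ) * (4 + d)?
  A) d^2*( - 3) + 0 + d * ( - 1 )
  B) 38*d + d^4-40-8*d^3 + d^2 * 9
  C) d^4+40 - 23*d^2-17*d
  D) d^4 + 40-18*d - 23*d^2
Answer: D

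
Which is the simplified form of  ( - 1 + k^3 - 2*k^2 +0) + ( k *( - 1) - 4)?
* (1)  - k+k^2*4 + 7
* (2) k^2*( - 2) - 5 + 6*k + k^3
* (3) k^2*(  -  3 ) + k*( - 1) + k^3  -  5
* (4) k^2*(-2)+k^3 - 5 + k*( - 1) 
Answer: 4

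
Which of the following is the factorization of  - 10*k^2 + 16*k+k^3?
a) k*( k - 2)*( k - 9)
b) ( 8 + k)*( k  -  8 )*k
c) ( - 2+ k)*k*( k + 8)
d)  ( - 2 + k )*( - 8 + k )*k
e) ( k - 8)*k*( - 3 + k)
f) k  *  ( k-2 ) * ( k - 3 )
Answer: d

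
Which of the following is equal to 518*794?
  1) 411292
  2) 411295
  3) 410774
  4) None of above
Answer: 1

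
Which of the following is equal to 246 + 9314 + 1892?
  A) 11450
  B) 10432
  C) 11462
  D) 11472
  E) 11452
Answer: E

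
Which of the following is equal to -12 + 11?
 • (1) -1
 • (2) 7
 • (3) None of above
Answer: 1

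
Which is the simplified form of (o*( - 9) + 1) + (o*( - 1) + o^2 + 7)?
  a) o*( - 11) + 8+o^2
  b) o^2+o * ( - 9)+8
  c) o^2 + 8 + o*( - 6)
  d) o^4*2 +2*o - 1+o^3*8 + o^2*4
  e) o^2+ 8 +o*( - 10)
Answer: e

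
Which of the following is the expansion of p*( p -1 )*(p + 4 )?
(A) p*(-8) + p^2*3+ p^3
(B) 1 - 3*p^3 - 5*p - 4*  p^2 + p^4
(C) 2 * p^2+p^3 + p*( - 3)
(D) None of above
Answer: D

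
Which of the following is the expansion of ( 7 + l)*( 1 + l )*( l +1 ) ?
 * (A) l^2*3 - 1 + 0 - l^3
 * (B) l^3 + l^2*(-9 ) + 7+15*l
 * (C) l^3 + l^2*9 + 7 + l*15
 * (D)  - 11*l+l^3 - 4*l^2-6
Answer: C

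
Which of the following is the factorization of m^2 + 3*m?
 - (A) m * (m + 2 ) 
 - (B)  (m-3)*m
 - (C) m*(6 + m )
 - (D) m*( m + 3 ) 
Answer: D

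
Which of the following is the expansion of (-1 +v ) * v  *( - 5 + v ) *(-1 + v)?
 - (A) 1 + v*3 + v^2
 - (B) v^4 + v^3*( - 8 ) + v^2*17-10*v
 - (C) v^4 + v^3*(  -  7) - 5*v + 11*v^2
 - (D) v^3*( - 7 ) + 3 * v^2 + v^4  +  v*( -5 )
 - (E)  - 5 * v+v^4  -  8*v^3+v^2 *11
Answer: C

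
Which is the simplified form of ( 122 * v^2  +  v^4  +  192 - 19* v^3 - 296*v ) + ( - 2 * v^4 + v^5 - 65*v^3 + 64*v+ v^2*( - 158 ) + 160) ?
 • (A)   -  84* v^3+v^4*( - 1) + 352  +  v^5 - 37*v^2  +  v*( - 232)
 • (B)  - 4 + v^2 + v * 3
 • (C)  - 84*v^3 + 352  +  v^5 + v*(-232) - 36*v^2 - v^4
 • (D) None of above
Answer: C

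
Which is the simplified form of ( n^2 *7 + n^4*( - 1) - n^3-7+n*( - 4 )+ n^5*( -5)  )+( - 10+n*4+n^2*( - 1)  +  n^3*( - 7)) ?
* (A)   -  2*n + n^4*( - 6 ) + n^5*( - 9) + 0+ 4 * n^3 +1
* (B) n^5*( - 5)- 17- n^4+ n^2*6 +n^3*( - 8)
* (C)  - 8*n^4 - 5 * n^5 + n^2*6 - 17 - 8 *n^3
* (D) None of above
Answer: B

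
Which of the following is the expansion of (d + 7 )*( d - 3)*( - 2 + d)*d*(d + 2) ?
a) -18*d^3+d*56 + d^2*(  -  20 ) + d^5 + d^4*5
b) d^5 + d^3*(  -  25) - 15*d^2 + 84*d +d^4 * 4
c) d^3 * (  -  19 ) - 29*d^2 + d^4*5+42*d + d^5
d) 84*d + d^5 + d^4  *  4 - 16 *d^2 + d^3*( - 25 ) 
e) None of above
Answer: d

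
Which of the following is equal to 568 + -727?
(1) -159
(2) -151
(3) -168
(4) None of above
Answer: 1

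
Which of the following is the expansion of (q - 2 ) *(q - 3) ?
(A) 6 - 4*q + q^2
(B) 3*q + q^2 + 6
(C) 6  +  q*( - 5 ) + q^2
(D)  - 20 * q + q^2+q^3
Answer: C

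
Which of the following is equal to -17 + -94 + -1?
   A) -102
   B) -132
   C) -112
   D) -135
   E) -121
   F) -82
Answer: C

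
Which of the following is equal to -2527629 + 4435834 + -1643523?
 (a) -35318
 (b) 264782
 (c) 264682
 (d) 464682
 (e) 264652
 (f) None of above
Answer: c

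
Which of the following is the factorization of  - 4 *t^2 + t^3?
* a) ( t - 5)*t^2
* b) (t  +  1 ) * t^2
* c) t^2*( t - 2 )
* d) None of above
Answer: d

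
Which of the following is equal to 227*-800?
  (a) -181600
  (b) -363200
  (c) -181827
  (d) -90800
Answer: a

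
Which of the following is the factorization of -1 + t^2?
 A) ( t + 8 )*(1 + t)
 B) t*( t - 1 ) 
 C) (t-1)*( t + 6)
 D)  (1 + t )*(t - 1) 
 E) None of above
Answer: D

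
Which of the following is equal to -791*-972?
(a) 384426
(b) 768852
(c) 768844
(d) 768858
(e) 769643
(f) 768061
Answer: b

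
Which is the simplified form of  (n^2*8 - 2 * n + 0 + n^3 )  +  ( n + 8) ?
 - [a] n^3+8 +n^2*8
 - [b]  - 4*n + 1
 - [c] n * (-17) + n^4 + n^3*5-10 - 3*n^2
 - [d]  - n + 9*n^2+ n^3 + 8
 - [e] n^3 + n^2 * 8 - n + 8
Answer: e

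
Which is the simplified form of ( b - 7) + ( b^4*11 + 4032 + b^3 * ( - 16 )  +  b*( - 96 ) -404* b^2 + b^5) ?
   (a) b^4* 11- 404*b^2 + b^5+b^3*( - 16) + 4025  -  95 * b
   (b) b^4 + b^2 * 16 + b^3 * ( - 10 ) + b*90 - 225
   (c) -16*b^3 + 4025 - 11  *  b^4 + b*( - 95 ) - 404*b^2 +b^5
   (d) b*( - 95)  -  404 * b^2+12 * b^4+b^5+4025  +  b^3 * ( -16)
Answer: a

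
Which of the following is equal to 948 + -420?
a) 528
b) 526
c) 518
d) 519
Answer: a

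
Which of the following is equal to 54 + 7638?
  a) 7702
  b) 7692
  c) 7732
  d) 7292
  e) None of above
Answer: b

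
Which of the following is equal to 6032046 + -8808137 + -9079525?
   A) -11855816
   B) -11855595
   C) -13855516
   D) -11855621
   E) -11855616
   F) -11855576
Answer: E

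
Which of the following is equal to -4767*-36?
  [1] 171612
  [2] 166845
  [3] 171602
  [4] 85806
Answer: 1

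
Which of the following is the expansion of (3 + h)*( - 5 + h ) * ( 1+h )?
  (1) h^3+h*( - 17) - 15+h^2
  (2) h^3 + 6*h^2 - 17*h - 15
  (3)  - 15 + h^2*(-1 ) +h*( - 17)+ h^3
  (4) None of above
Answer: 3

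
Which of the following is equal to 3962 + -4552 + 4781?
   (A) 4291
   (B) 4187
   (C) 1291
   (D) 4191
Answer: D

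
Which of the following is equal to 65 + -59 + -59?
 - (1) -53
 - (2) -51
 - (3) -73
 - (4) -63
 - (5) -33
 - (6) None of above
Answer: 1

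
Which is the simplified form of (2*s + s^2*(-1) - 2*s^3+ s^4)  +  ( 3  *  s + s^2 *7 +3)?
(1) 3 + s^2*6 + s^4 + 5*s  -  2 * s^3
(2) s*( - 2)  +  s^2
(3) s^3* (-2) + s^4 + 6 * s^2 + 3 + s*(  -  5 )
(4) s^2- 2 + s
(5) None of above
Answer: 1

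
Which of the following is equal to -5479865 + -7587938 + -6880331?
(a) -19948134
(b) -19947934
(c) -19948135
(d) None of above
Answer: a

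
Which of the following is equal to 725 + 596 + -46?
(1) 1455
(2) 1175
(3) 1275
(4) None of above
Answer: 3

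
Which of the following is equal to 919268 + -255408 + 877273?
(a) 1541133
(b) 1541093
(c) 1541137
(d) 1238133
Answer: a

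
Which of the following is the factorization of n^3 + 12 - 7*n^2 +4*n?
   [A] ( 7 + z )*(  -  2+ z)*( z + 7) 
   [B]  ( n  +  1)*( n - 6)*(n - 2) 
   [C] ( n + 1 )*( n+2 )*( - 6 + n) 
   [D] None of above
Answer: B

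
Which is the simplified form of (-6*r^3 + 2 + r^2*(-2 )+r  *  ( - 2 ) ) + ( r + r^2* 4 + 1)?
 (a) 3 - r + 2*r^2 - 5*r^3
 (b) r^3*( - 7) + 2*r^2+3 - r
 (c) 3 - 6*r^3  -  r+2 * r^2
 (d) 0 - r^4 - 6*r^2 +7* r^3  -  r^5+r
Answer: c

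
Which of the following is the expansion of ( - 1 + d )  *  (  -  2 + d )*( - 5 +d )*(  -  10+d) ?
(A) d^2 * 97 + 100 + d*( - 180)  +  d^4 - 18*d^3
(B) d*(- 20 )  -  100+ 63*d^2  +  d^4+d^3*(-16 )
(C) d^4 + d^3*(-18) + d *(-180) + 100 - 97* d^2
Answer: A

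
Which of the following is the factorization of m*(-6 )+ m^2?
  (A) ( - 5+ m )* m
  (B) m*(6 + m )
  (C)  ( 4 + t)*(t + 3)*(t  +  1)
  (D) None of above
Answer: D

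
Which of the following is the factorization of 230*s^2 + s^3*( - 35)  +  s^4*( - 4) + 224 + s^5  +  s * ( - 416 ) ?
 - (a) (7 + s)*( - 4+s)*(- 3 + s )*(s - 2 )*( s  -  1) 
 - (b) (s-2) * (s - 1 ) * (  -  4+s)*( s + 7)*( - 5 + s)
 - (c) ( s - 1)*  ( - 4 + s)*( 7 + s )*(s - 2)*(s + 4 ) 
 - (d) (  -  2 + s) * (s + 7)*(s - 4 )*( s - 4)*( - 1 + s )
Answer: d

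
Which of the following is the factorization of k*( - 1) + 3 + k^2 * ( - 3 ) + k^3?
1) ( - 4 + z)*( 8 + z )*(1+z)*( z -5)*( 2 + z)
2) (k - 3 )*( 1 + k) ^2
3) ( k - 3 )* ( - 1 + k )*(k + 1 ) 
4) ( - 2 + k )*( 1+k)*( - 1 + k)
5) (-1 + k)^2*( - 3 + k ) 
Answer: 3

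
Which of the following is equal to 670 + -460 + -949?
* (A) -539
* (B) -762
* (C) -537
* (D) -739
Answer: D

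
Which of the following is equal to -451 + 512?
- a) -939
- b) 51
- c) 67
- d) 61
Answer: d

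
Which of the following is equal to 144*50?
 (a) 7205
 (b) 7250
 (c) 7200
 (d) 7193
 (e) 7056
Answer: c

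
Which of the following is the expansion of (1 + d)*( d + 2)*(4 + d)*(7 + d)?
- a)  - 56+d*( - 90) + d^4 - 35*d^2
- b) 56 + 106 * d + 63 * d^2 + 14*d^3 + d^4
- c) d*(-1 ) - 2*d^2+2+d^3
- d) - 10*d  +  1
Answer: b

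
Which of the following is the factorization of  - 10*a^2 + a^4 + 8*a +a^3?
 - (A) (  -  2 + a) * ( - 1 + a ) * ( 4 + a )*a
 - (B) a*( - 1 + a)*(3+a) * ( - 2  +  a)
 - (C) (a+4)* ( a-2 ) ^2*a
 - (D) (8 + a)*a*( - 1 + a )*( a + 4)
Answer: A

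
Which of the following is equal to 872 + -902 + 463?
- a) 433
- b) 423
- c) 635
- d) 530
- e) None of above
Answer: a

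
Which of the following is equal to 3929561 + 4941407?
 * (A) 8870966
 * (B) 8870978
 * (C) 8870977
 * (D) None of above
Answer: D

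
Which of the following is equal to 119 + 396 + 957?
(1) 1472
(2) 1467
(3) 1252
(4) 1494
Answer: 1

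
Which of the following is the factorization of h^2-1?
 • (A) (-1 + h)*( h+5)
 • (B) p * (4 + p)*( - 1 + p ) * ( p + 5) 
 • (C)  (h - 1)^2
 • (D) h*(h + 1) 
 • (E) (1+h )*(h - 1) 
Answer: E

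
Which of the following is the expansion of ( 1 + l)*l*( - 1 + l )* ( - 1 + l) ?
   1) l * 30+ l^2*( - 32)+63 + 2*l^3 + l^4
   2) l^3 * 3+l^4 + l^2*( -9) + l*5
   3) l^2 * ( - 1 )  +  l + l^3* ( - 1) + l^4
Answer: 3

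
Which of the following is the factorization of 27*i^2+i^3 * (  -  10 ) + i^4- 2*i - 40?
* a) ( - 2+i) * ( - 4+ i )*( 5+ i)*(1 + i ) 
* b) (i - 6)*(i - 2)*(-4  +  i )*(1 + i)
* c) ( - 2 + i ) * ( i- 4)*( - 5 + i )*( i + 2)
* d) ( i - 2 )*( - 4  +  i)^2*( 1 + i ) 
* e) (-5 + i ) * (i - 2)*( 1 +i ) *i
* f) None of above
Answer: f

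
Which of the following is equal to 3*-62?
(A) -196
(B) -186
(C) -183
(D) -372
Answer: B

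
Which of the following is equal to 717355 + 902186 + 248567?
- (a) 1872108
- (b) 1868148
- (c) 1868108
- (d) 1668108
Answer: c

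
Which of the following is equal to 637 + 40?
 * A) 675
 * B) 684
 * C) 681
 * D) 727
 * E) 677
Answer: E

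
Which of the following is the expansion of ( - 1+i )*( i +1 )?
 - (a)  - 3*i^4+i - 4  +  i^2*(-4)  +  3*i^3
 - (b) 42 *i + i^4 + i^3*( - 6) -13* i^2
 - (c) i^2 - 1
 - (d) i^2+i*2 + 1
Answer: c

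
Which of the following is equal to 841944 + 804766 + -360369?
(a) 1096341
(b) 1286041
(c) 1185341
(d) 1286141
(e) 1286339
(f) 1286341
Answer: f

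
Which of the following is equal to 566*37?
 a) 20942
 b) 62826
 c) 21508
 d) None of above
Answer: a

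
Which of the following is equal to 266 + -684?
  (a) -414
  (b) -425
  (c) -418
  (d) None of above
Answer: c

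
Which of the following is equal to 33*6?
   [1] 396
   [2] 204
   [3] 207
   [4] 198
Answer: 4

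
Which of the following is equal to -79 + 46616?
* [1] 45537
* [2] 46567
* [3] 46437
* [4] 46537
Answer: 4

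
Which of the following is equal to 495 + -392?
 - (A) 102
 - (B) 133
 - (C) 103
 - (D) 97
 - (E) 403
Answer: C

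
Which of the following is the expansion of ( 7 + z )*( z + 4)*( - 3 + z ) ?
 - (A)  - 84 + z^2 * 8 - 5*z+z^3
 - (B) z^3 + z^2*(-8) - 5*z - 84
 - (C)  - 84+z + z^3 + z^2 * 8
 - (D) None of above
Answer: A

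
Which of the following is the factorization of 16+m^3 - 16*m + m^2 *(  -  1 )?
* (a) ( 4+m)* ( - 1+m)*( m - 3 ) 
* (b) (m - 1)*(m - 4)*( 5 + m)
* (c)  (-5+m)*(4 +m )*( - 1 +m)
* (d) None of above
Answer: d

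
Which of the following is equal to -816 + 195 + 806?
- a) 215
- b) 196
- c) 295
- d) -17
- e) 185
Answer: e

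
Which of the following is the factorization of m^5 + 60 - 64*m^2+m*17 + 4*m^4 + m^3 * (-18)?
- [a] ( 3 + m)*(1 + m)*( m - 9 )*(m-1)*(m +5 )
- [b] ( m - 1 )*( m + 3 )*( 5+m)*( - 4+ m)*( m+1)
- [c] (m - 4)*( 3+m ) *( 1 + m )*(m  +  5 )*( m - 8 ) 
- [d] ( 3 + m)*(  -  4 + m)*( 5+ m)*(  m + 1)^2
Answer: b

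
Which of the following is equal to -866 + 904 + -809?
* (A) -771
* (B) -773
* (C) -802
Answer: A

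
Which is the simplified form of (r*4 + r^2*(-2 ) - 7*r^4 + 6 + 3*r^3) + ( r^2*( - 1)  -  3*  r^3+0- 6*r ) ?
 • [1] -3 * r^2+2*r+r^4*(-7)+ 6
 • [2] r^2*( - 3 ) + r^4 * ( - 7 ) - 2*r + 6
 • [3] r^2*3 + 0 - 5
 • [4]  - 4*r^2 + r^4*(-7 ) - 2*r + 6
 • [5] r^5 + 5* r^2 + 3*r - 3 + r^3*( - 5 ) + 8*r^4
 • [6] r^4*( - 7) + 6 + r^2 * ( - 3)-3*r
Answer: 2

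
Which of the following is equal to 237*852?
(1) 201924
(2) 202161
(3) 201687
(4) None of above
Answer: 1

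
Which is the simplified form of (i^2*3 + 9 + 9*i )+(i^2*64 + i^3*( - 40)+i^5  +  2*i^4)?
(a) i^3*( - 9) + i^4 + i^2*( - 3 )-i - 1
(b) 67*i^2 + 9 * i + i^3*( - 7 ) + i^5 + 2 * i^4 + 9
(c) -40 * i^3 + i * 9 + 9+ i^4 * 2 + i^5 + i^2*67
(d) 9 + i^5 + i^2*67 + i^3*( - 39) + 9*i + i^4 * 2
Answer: c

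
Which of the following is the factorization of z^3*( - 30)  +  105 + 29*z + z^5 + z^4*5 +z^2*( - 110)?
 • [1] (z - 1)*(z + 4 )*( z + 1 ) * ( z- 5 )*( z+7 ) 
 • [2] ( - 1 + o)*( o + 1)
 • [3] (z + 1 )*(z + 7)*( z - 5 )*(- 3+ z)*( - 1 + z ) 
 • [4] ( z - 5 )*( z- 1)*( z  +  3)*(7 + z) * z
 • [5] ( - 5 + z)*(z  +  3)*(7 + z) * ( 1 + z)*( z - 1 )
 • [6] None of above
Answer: 5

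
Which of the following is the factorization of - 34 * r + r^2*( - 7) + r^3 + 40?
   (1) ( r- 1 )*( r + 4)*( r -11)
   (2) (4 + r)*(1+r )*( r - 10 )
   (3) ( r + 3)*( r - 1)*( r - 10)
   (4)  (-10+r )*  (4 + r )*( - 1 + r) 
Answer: 4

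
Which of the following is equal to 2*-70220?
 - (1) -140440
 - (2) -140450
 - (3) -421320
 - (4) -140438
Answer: 1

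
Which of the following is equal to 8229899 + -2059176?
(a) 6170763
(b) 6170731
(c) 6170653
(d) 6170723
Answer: d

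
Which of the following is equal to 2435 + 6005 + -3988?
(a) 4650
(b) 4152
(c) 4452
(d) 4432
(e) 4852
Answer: c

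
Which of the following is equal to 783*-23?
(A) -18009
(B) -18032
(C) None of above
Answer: A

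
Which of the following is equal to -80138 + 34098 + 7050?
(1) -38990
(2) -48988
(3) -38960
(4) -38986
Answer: 1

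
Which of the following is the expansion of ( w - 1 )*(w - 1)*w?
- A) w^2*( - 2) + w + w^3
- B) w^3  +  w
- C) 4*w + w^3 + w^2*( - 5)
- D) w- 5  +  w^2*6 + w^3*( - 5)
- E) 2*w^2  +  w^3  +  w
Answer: A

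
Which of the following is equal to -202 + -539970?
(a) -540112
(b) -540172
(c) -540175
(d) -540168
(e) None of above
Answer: b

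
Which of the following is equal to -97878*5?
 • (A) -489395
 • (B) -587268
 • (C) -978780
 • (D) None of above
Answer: D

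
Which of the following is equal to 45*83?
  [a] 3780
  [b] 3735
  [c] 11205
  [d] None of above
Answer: b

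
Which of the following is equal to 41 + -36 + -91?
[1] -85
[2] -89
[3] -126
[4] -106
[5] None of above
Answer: 5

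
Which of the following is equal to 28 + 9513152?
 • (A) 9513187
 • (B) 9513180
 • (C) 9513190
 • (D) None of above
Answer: B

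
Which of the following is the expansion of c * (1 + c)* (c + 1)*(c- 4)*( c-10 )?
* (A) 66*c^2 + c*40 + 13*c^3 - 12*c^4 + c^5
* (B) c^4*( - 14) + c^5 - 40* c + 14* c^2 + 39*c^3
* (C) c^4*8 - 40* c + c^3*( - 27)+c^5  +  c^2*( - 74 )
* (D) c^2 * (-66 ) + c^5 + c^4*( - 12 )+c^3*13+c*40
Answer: A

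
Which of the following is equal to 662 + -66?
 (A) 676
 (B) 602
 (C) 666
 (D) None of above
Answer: D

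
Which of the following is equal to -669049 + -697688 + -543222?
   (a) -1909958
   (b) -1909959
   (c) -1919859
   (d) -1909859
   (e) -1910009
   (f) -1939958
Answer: b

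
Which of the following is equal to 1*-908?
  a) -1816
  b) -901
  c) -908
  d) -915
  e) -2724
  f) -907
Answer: c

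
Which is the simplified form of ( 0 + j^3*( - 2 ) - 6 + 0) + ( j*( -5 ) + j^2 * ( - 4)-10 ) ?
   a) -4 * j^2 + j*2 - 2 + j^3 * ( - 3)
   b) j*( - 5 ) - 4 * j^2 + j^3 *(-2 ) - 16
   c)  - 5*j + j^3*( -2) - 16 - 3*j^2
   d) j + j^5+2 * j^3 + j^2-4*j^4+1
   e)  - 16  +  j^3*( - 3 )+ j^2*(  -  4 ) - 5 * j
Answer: b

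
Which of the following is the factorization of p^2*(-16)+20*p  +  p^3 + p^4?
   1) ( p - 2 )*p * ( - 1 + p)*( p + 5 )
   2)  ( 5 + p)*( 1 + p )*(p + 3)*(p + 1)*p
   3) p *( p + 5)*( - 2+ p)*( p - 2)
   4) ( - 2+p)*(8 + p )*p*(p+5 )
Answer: 3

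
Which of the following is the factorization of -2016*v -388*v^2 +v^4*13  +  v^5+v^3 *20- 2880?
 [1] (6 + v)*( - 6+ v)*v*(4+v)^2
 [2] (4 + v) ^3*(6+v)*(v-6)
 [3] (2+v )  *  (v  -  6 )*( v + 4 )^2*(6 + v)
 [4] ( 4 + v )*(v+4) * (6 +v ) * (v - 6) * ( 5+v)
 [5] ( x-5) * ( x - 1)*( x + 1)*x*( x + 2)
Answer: 4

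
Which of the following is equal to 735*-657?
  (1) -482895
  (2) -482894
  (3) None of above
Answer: 1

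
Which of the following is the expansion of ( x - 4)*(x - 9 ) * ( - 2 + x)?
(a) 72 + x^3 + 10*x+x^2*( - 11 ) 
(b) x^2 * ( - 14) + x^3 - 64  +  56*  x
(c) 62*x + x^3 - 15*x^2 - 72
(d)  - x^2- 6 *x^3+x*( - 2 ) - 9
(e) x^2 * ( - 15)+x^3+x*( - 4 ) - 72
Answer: c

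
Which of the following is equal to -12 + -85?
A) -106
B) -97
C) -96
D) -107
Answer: B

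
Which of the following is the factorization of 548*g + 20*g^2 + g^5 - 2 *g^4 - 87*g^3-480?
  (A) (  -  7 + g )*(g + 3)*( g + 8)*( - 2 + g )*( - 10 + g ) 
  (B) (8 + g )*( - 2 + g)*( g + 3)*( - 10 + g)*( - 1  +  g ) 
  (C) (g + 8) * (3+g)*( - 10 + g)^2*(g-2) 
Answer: B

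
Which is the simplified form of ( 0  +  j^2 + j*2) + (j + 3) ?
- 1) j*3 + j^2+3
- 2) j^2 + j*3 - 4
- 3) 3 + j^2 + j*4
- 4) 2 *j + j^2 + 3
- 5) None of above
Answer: 1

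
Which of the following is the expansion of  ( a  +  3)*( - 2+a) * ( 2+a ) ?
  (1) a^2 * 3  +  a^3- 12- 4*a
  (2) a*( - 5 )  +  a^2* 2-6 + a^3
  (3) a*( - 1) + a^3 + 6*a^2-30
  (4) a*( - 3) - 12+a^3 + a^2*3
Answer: 1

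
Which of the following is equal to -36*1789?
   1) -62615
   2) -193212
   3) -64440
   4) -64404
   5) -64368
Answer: 4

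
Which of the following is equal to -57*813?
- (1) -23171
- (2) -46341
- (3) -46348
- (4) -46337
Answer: 2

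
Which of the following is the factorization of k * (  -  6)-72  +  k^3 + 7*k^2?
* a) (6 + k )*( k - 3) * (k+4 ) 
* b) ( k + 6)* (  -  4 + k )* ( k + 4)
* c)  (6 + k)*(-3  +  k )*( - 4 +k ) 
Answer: a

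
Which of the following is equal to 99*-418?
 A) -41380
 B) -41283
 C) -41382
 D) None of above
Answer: C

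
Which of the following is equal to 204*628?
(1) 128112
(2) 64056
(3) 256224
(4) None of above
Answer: 1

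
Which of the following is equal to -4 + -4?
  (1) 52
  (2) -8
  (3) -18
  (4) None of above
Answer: 2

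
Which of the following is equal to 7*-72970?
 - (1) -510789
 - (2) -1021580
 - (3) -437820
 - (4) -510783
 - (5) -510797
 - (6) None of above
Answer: 6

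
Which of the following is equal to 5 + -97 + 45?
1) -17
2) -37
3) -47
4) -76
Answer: 3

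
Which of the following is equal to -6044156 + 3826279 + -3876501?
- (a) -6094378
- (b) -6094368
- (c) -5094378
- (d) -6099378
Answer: a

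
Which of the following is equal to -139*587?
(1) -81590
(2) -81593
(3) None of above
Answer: 2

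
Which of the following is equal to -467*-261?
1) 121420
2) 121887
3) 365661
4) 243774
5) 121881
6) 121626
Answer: 2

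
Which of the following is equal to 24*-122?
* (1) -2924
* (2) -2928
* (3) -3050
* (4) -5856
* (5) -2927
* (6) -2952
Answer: 2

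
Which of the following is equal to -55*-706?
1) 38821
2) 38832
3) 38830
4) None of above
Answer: 3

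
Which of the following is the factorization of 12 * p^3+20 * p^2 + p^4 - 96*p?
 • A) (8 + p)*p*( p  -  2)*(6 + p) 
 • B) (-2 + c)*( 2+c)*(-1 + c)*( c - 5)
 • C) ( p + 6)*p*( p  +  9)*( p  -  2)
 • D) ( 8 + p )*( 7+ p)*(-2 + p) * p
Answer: A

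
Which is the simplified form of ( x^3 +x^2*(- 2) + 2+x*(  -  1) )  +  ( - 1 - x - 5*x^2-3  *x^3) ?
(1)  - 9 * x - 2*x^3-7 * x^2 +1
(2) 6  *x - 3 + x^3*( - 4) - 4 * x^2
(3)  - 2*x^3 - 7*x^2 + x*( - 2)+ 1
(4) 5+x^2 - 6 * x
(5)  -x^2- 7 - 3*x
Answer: 3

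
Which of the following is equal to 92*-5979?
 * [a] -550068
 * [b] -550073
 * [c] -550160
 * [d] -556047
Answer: a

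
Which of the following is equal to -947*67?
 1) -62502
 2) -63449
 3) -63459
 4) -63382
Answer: 2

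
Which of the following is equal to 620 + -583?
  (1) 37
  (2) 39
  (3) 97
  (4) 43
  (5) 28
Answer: 1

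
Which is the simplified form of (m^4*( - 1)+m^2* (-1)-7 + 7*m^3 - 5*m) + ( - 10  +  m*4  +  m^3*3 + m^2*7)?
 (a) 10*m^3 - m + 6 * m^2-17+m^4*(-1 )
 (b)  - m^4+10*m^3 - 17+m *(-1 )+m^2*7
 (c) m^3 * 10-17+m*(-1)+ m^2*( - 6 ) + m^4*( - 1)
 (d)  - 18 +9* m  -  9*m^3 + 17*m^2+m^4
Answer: a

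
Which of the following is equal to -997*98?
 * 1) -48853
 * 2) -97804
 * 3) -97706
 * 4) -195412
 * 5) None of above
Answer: 3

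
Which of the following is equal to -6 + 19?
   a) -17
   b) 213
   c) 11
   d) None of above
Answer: d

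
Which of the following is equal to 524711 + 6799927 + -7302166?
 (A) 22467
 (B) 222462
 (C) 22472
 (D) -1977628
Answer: C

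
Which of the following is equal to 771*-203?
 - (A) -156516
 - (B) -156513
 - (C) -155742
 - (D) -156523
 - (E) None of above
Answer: B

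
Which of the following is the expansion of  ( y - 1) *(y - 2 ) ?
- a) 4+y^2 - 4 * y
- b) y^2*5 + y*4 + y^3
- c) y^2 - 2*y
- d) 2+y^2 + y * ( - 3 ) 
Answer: d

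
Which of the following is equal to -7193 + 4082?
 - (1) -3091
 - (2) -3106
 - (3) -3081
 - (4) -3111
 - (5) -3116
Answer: 4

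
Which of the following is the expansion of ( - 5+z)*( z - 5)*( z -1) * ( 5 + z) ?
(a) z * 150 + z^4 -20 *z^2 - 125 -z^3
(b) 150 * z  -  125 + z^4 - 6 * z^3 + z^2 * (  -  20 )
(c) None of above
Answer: b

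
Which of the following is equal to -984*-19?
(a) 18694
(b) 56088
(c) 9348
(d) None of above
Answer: d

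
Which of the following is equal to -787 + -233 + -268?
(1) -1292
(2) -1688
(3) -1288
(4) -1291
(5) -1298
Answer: 3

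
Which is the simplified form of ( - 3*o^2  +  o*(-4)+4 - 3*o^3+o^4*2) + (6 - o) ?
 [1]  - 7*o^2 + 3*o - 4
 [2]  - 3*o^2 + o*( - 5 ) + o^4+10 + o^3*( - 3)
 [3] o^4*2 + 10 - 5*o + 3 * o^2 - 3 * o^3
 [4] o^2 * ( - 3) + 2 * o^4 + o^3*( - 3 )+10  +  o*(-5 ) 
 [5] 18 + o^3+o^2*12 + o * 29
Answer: 4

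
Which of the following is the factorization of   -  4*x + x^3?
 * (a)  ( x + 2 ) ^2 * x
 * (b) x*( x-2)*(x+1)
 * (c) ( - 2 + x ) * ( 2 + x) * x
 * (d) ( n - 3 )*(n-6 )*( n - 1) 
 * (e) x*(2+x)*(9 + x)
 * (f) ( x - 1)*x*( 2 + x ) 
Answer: c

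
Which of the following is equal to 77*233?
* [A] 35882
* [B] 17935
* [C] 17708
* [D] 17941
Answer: D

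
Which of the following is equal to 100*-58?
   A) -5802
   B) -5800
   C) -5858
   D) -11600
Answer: B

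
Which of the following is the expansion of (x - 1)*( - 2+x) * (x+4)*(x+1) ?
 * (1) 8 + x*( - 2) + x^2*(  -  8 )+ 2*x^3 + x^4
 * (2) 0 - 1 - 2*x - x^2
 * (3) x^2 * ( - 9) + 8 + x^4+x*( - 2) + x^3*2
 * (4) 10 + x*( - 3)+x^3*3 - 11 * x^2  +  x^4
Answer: 3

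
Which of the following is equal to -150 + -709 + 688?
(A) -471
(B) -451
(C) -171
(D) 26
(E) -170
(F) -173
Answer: C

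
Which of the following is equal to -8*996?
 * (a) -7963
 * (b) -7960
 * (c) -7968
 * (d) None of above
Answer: c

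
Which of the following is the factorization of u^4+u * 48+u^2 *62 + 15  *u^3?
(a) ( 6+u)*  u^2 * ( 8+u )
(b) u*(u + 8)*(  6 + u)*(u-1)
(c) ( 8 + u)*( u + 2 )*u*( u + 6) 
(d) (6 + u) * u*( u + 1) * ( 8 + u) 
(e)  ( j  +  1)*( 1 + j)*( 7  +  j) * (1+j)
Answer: d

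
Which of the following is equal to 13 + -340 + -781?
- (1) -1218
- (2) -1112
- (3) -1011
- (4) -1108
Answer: 4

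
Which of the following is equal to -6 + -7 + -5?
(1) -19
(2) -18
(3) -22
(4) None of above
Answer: 2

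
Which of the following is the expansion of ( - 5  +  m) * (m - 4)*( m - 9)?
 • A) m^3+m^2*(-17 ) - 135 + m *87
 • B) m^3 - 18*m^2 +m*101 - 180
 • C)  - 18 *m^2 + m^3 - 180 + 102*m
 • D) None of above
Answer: B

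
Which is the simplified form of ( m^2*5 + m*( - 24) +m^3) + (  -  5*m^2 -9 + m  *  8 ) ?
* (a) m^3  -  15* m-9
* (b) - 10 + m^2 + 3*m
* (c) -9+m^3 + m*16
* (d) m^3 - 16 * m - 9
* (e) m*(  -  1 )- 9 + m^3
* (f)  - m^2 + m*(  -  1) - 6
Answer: d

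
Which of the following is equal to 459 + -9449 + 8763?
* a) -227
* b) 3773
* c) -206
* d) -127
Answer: a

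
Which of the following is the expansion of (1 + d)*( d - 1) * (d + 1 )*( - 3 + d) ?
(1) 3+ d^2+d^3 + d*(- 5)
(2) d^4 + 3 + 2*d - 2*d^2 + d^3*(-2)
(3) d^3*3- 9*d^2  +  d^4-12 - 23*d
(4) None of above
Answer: 4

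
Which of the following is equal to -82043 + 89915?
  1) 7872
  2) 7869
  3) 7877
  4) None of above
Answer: 1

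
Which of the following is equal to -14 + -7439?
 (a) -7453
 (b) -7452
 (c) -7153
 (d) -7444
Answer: a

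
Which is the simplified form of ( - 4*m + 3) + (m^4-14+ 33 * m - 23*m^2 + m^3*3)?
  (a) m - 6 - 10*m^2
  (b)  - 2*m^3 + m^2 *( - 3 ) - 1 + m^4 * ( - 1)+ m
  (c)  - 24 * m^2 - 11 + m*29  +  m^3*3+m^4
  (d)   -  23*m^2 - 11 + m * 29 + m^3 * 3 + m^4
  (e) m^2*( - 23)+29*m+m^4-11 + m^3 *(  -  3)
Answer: d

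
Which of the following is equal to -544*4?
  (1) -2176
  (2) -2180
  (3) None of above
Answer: 1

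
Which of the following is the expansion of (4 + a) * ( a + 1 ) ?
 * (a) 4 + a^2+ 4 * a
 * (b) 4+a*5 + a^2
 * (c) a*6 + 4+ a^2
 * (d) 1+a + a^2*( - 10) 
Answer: b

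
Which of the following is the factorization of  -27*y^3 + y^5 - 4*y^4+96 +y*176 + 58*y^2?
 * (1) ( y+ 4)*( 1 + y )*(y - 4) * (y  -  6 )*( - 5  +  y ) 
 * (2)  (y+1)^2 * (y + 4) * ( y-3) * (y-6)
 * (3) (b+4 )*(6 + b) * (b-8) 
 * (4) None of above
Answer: 4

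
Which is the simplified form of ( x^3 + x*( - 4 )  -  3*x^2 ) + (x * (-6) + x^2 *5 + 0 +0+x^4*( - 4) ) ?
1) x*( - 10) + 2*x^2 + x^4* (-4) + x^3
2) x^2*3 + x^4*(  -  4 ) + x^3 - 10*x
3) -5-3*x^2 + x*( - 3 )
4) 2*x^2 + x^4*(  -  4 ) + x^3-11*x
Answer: 1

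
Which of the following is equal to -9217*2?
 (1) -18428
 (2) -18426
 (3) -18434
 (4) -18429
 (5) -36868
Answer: 3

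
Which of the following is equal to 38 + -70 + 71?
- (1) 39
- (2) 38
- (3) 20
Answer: 1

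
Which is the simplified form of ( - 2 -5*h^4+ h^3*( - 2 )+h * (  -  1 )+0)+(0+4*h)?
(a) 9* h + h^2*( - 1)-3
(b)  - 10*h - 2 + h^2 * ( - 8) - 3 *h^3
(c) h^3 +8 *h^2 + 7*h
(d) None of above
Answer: d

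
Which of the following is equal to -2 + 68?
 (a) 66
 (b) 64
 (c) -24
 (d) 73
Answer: a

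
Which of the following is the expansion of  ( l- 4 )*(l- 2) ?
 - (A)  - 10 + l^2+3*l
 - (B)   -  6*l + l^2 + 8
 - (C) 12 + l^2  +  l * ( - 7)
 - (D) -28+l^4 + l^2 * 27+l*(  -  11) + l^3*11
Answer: B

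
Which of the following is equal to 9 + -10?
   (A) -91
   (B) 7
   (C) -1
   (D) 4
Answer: C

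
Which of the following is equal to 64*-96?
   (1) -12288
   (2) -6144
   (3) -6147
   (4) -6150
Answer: 2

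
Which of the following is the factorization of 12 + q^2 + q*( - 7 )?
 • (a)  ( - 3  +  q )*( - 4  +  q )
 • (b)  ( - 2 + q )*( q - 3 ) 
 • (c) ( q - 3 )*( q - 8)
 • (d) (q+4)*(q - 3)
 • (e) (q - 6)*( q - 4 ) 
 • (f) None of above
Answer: a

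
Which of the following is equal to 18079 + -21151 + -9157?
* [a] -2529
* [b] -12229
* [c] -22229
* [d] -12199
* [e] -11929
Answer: b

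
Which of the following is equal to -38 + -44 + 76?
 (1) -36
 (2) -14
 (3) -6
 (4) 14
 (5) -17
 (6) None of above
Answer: 3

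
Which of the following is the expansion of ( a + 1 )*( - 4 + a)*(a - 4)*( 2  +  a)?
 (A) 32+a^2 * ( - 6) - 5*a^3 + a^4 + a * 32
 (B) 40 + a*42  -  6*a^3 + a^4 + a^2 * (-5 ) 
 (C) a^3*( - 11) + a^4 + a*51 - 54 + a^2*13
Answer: A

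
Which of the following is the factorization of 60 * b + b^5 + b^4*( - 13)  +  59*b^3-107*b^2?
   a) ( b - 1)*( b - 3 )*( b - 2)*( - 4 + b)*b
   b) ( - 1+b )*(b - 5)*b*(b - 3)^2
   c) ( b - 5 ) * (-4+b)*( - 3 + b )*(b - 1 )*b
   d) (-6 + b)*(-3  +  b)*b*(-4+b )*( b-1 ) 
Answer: c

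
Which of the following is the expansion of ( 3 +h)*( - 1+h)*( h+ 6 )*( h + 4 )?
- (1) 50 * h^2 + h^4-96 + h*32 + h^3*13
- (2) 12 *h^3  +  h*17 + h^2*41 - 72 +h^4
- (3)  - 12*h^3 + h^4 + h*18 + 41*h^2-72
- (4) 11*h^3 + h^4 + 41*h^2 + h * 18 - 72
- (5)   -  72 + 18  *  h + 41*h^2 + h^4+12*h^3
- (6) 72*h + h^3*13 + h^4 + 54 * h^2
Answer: 5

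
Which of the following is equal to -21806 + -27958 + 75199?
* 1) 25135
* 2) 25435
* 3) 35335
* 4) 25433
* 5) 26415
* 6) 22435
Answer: 2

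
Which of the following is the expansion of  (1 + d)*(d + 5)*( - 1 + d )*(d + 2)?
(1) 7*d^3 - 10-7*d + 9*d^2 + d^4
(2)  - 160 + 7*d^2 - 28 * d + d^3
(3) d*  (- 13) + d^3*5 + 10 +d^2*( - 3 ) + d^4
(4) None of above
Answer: 1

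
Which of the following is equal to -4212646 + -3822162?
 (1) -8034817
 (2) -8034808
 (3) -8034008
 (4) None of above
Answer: 2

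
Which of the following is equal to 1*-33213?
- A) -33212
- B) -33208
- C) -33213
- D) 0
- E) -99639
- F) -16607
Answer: C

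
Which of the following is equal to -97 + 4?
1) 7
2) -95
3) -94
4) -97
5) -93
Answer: 5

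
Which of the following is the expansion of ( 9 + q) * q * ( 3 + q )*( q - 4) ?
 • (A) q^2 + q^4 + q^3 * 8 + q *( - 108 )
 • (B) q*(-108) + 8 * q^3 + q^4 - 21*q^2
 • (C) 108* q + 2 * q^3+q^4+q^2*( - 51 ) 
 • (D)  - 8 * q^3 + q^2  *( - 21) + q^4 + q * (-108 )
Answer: B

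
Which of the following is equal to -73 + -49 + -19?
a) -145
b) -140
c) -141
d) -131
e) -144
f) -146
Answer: c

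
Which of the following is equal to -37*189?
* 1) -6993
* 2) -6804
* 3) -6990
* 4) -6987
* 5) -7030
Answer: 1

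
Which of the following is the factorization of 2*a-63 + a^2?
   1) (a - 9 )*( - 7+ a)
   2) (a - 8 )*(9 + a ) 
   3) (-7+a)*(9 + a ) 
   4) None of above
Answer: 3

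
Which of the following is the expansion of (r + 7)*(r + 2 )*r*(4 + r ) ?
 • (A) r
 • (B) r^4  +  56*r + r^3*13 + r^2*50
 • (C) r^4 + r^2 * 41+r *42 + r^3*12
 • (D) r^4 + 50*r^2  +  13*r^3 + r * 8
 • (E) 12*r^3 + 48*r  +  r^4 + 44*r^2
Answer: B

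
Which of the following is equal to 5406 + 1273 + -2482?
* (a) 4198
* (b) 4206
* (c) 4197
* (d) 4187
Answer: c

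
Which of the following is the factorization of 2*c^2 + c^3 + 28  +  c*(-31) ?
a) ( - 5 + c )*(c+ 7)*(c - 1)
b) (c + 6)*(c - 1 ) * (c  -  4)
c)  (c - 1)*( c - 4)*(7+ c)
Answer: c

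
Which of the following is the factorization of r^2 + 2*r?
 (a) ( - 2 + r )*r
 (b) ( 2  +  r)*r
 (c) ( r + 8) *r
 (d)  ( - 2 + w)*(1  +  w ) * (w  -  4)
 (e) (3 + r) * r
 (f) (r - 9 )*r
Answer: b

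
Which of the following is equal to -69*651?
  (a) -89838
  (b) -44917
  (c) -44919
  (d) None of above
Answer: c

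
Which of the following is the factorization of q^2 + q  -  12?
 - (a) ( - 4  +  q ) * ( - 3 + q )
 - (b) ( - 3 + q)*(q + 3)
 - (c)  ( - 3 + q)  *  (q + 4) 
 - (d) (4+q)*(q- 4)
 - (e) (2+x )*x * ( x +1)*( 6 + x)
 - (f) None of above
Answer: c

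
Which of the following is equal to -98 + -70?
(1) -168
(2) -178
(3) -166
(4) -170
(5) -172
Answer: 1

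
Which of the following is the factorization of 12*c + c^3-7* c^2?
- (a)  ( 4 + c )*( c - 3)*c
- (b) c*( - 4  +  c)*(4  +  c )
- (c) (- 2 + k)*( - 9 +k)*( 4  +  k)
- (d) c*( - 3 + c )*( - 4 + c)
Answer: d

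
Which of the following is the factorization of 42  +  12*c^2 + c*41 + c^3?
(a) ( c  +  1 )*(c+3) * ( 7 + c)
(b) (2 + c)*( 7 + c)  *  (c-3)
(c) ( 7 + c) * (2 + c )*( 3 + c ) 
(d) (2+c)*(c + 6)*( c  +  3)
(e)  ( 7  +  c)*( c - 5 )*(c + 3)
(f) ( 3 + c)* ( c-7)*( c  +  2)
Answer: c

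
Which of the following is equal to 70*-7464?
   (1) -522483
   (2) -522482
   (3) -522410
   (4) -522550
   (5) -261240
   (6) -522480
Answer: 6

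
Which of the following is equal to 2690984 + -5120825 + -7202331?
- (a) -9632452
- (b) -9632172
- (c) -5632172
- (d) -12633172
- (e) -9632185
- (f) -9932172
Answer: b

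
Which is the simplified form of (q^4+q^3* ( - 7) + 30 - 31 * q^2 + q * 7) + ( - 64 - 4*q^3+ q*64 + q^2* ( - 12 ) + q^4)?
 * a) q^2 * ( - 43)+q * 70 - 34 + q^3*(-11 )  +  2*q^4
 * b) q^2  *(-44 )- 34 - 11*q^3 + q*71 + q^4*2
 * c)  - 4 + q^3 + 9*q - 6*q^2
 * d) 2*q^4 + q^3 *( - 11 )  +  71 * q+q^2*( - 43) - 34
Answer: d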